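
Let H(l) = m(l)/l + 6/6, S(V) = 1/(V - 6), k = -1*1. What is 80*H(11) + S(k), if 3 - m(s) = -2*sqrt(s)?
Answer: 7829/77 + 160*sqrt(11)/11 ≈ 149.92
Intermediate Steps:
m(s) = 3 + 2*sqrt(s) (m(s) = 3 - (-2)*sqrt(s) = 3 + 2*sqrt(s))
k = -1
S(V) = 1/(-6 + V)
H(l) = 1 + (3 + 2*sqrt(l))/l (H(l) = (3 + 2*sqrt(l))/l + 6/6 = (3 + 2*sqrt(l))/l + 6*(1/6) = (3 + 2*sqrt(l))/l + 1 = 1 + (3 + 2*sqrt(l))/l)
80*H(11) + S(k) = 80*((3 + 11 + 2*sqrt(11))/11) + 1/(-6 - 1) = 80*((14 + 2*sqrt(11))/11) + 1/(-7) = 80*(14/11 + 2*sqrt(11)/11) - 1/7 = (1120/11 + 160*sqrt(11)/11) - 1/7 = 7829/77 + 160*sqrt(11)/11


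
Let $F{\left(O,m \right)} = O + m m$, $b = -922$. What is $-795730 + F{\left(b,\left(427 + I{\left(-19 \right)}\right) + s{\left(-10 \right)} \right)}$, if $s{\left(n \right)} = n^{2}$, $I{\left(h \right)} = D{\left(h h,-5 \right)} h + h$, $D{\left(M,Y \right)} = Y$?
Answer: $-433043$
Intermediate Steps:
$I{\left(h \right)} = - 4 h$ ($I{\left(h \right)} = - 5 h + h = - 4 h$)
$F{\left(O,m \right)} = O + m^{2}$
$-795730 + F{\left(b,\left(427 + I{\left(-19 \right)}\right) + s{\left(-10 \right)} \right)} = -795730 - \left(922 - \left(\left(427 - -76\right) + \left(-10\right)^{2}\right)^{2}\right) = -795730 - \left(922 - \left(\left(427 + 76\right) + 100\right)^{2}\right) = -795730 - \left(922 - \left(503 + 100\right)^{2}\right) = -795730 - \left(922 - 603^{2}\right) = -795730 + \left(-922 + 363609\right) = -795730 + 362687 = -433043$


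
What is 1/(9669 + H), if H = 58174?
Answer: 1/67843 ≈ 1.4740e-5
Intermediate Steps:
1/(9669 + H) = 1/(9669 + 58174) = 1/67843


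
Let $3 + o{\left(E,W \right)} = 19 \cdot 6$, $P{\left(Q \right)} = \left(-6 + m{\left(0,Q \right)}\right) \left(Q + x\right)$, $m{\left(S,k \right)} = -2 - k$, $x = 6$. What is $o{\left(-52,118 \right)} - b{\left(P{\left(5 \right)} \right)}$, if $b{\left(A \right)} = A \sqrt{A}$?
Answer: $111 + 143 i \sqrt{143} \approx 111.0 + 1710.0 i$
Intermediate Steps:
$P{\left(Q \right)} = \left(-8 - Q\right) \left(6 + Q\right)$ ($P{\left(Q \right)} = \left(-6 - \left(2 + Q\right)\right) \left(Q + 6\right) = \left(-8 - Q\right) \left(6 + Q\right)$)
$o{\left(E,W \right)} = 111$ ($o{\left(E,W \right)} = -3 + 19 \cdot 6 = -3 + 114 = 111$)
$b{\left(A \right)} = A^{\frac{3}{2}}$
$o{\left(-52,118 \right)} - b{\left(P{\left(5 \right)} \right)} = 111 - \left(-48 - 5^{2} - 70\right)^{\frac{3}{2}} = 111 - \left(-48 - 25 - 70\right)^{\frac{3}{2}} = 111 - \left(-143\right)^{\frac{3}{2}} = 111 - - 143 i \sqrt{143} = 111 + 143 i \sqrt{143}$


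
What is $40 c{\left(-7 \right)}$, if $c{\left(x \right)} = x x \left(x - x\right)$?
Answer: $0$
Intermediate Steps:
$c{\left(x \right)} = 0$ ($c{\left(x \right)} = x^{2} \cdot 0 = 0$)
$40 c{\left(-7 \right)} = 40 \cdot 0 = 0$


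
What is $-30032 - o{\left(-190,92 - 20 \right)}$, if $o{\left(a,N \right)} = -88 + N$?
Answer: $-30016$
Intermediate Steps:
$-30032 - o{\left(-190,92 - 20 \right)} = -30032 - \left(-88 + \left(92 - 20\right)\right) = -30032 - \left(-88 + 72\right) = -30032 - -16 = -30032 + 16 = -30016$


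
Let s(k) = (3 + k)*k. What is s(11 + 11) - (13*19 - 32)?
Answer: 335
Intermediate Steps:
s(k) = k*(3 + k)
s(11 + 11) - (13*19 - 32) = (11 + 11)*(3 + (11 + 11)) - (13*19 - 32) = 22*(3 + 22) - (247 - 32) = 22*25 - 1*215 = 550 - 215 = 335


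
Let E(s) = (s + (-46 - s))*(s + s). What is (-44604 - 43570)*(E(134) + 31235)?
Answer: -1667105818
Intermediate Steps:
E(s) = -92*s
(-44604 - 43570)*(E(134) + 31235) = (-44604 - 43570)*(-92*134 + 31235) = -88174*(-12328 + 31235) = -88174*18907 = -1667105818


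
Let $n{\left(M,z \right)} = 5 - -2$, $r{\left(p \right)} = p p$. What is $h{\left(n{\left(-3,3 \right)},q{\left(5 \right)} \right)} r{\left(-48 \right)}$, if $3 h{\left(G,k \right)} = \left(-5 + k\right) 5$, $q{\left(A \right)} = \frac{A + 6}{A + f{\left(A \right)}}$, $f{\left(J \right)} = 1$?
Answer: $-12160$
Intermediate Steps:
$r{\left(p \right)} = p^{2}$
$n{\left(M,z \right)} = 7$ ($n{\left(M,z \right)} = 5 + 2 = 7$)
$q{\left(A \right)} = \frac{6 + A}{1 + A}$ ($q{\left(A \right)} = \frac{A + 6}{A + 1} = \frac{6 + A}{1 + A}$)
$h{\left(G,k \right)} = - \frac{25}{3} + \frac{5 k}{3}$ ($h{\left(G,k \right)} = \frac{\left(-5 + k\right) 5}{3} = \frac{-25 + 5 k}{3} = - \frac{25}{3} + \frac{5 k}{3}$)
$h{\left(n{\left(-3,3 \right)},q{\left(5 \right)} \right)} r{\left(-48 \right)} = \left(- \frac{25}{3} + \frac{5 \frac{6 + 5}{1 + 5}}{3}\right) \left(-48\right)^{2} = \left(- \frac{25}{3} + \frac{5 \cdot \frac{1}{6} \cdot 11}{3}\right) 2304 = \left(- \frac{25}{3} + \frac{5}{3} \cdot \frac{11}{6}\right) 2304 = \left(- \frac{25}{3} + \frac{55}{18}\right) 2304 = \left(- \frac{95}{18}\right) 2304 = -12160$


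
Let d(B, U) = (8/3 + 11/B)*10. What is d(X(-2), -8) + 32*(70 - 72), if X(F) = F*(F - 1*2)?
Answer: -283/12 ≈ -23.583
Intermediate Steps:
X(F) = F*(-2 + F) (X(F) = F*(F - 2) = F*(-2 + F))
d(B, U) = 80/3 + 110/B (d(B, U) = (8*(⅓) + 11/B)*10 = (8/3 + 11/B)*10 = 80/3 + 110/B)
d(X(-2), -8) + 32*(70 - 72) = (80/3 + 110/((-2*(-2 - 2)))) + 32*(70 - 72) = (80/3 + 110/((-2*(-4)))) + 32*(-2) = (80/3 + 110/8) - 64 = (80/3 + 110*(⅛)) - 64 = (80/3 + 55/4) - 64 = 485/12 - 64 = -283/12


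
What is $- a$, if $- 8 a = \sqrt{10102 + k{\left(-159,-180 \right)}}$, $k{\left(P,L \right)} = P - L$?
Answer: $\frac{\sqrt{10123}}{8} \approx 12.577$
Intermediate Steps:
$a = - \frac{\sqrt{10123}}{8}$ ($a = - \frac{\sqrt{10102 - -21}}{8} = - \frac{\sqrt{10102 + \left(-159 + 180\right)}}{8} = - \frac{\sqrt{10102 + 21}}{8} = - \frac{\sqrt{10123}}{8} \approx -12.577$)
$- a = - \frac{\left(-1\right) \sqrt{10123}}{8} = \frac{\sqrt{10123}}{8}$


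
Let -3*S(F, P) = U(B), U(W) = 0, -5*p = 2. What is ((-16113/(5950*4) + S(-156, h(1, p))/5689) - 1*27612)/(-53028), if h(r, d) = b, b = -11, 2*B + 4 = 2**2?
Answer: 219060571/420688800 ≈ 0.52072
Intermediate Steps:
B = 0 (B = -2 + (1/2)*2**2 = -2 + (1/2)*4 = -2 + 2 = 0)
p = -2/5 (p = -1/5*2 = -2/5 ≈ -0.40000)
h(r, d) = -11
S(F, P) = 0 (S(F, P) = -1/3*0 = 0)
((-16113/(5950*4) + S(-156, h(1, p))/5689) - 1*27612)/(-53028) = ((-16113/(5950*4) + 0/5689) - 1*27612)/(-53028) = ((-16113/23800 + 0*(1/5689)) - 27612)*(-1/53028) = ((-16113*1/23800 + 0) - 27612)*(-1/53028) = ((-16113/23800 + 0) - 27612)*(-1/53028) = (-16113/23800 - 27612)*(-1/53028) = -657181713/23800*(-1/53028) = 219060571/420688800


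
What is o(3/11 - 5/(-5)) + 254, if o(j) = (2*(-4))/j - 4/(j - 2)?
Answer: 3545/14 ≈ 253.21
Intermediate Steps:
o(j) = -8/j - 4/(-2 + j)
o(3/11 - 5/(-5)) + 254 = 4*(4 - 3*(3/11 - 5/(-5)))/((3/11 - 5/(-5))*(-2 + (3/11 - 5/(-5)))) + 254 = 4*(4 - 3*(3*(1/11) - 5*(-1/5)))/((3*(1/11) - 5*(-1/5))*(-2 + (3*(1/11) - 5*(-1/5)))) + 254 = 4*(4 - 3*(3/11 + 1))/((3/11 + 1)*(-2 + (3/11 + 1))) + 254 = 4*(4 - 3*14/11)/((14/11)*(-2 + 14/11)) + 254 = 4*(11/14)*(4 - 42/11)/(-8/11) + 254 = 4*(11/14)*(-11/8)*(2/11) + 254 = -11/14 + 254 = 3545/14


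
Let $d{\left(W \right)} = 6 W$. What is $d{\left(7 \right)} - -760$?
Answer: $802$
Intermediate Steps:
$d{\left(7 \right)} - -760 = 6 \cdot 7 - -760 = 42 + 760 = 802$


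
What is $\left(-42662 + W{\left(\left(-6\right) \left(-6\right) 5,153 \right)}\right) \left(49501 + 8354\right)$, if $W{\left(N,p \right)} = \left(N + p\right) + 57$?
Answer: $-2445646560$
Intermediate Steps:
$W{\left(N,p \right)} = 57 + N + p$
$\left(-42662 + W{\left(\left(-6\right) \left(-6\right) 5,153 \right)}\right) \left(49501 + 8354\right) = \left(-42662 + \left(57 + \left(-6\right) \left(-6\right) 5 + 153\right)\right) \left(49501 + 8354\right) = \left(-42662 + \left(57 + 36 \cdot 5 + 153\right)\right) 57855 = \left(-42662 + \left(57 + 180 + 153\right)\right) 57855 = \left(-42662 + 390\right) 57855 = \left(-42272\right) 57855 = -2445646560$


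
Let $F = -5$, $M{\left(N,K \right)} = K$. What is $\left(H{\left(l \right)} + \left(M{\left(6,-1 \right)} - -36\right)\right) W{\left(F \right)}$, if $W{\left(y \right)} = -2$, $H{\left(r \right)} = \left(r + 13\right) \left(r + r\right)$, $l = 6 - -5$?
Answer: $-1126$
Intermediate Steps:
$l = 11$ ($l = 6 + 5 = 11$)
$H{\left(r \right)} = 2 r \left(13 + r\right)$ ($H{\left(r \right)} = \left(13 + r\right) 2 r = 2 r \left(13 + r\right)$)
$\left(H{\left(l \right)} + \left(M{\left(6,-1 \right)} - -36\right)\right) W{\left(F \right)} = \left(2 \cdot 11 \left(13 + 11\right) - -35\right) \left(-2\right) = \left(2 \cdot 11 \cdot 24 + \left(-1 + 36\right)\right) \left(-2\right) = \left(528 + 35\right) \left(-2\right) = 563 \left(-2\right) = -1126$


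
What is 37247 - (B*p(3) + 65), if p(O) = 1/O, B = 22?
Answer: 111524/3 ≈ 37175.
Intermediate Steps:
37247 - (B*p(3) + 65) = 37247 - (22/3 + 65) = 37247 - 1*217/3 = 37247 - 217/3 = 111524/3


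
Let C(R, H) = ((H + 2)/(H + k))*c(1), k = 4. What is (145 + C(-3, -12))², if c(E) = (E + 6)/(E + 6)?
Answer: 342225/16 ≈ 21389.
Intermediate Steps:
c(E) = 1 (c(E) = (6 + E)/(6 + E) = 1)
C(R, H) = (2 + H)/(4 + H) (C(R, H) = ((H + 2)/(H + 4))*1 = ((2 + H)/(4 + H))*1 = (2 + H)/(4 + H))
(145 + C(-3, -12))² = (145 + (2 - 12)/(4 - 12))² = (145 - 10/(-8))² = (145 - ⅛*(-10))² = (145 + 5/4)² = (585/4)² = 342225/16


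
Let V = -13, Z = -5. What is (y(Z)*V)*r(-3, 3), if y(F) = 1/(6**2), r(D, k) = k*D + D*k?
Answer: 13/2 ≈ 6.5000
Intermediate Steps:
r(D, k) = 2*D*k (r(D, k) = D*k + D*k = 2*D*k)
y(F) = 1/36
(y(Z)*V)*r(-3, 3) = ((1/36)*(-13))*(2*(-3)*3) = -13/36*(-18) = 13/2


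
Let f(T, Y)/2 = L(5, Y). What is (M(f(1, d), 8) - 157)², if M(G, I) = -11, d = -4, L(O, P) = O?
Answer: 28224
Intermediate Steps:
f(T, Y) = 10 (f(T, Y) = 2*5 = 10)
(M(f(1, d), 8) - 157)² = (-11 - 157)² = (-168)² = 28224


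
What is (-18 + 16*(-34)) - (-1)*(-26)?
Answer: -588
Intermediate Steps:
(-18 + 16*(-34)) - (-1)*(-26) = (-18 - 544) - 1*26 = -562 - 26 = -588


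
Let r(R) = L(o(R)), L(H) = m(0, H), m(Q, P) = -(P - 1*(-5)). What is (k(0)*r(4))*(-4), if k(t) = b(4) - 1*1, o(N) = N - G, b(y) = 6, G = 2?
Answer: 140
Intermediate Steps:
o(N) = -2 + N (o(N) = N - 1*2 = N - 2 = -2 + N)
m(Q, P) = -5 - P (m(Q, P) = -(P + 5) = -(5 + P) = -5 - P)
k(t) = 5 (k(t) = 6 - 1*1 = 6 - 1 = 5)
L(H) = -5 - H
r(R) = -3 - R (r(R) = -5 - (-2 + R) = -5 + (2 - R) = -3 - R)
(k(0)*r(4))*(-4) = (5*(-3 - 1*4))*(-4) = (5*(-3 - 4))*(-4) = (5*(-7))*(-4) = -35*(-4) = 140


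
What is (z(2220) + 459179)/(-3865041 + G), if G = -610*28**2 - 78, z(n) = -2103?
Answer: -457076/4343359 ≈ -0.10524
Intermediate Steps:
G = -478318 (G = -610*784 - 78 = -478240 - 78 = -478318)
(z(2220) + 459179)/(-3865041 + G) = (-2103 + 459179)/(-3865041 - 478318) = 457076/(-4343359) = 457076*(-1/4343359) = -457076/4343359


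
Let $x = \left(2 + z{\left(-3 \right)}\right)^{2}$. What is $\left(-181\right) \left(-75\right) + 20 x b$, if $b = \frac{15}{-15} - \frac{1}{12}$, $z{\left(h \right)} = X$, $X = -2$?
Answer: $13575$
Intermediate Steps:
$z{\left(h \right)} = -2$
$b = - \frac{13}{12}$ ($b = 15 \left(- \frac{1}{15}\right) - \frac{1}{12} = -1 - \frac{1}{12} = - \frac{13}{12} \approx -1.0833$)
$x = 0$ ($x = \left(2 - 2\right)^{2} = 0^{2} = 0$)
$\left(-181\right) \left(-75\right) + 20 x b = \left(-181\right) \left(-75\right) + 20 \cdot 0 \left(- \frac{13}{12}\right) = 13575 + 0 \left(- \frac{13}{12}\right) = 13575 + 0 = 13575$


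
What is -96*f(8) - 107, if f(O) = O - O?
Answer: -107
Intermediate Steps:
f(O) = 0
-96*f(8) - 107 = -96*0 - 107 = 0 - 107 = -107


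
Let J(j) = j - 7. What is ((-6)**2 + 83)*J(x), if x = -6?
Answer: -1547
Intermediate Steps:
J(j) = -7 + j
((-6)**2 + 83)*J(x) = ((-6)**2 + 83)*(-7 - 6) = (36 + 83)*(-13) = 119*(-13) = -1547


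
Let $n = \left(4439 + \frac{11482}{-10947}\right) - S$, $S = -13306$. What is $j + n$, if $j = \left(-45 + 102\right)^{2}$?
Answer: $\frac{229809836}{10947} \approx 20993.0$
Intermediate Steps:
$n = \frac{194243033}{10947}$ ($n = \left(4439 + \frac{11482}{-10947}\right) - -13306 = \left(4439 + 11482 \left(- \frac{1}{10947}\right)\right) + 13306 = \left(4439 - \frac{11482}{10947}\right) + 13306 = \frac{48582251}{10947} + 13306 = \frac{194243033}{10947} \approx 17744.0$)
$j = 3249$ ($j = 57^{2} = 3249$)
$j + n = 3249 + \frac{194243033}{10947} = \frac{229809836}{10947}$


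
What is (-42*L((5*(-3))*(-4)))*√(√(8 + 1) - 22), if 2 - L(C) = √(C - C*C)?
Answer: -84*√16815 - 84*I*√19 ≈ -10893.0 - 366.15*I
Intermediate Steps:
L(C) = 2 - √(C - C²) (L(C) = 2 - √(C - C*C) = 2 - √(C - C²))
(-42*L((5*(-3))*(-4)))*√(√(8 + 1) - 22) = (-42*(2 - √(-(5*(-3))*(-4)*(-1 + (5*(-3))*(-4)))))*√(√(8 + 1) - 22) = (-42*(2 - √(-(-15*(-4))*(-1 - 15*(-4)))))*√(√9 - 22) = (-42*(2 - √(-1*60*(-1 + 60))))*√(3 - 22) = (-42*(2 - √(-1*60*59)))*√(-19) = (-42*(2 - √(-3540)))*(I*√19) = (-42*(2 - 2*I*√885))*(I*√19) = (-84 + 84*I*√885)*(I*√19) = I*√19*(-84 + 84*I*√885)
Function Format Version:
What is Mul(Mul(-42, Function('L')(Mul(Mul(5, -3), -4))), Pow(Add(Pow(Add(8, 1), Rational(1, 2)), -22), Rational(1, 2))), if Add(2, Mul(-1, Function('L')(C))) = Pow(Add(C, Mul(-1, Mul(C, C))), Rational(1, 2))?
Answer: Add(Mul(-84, Pow(16815, Rational(1, 2))), Mul(-84, I, Pow(19, Rational(1, 2)))) ≈ Add(-10893., Mul(-366.15, I))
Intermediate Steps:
Function('L')(C) = Add(2, Mul(-1, Pow(Add(C, Mul(-1, Pow(C, 2))), Rational(1, 2)))) (Function('L')(C) = Add(2, Mul(-1, Pow(Add(C, Mul(-1, Mul(C, C))), Rational(1, 2)))) = Add(2, Mul(-1, Pow(Add(C, Mul(-1, Pow(C, 2))), Rational(1, 2)))))
Mul(Mul(-42, Function('L')(Mul(Mul(5, -3), -4))), Pow(Add(Pow(Add(8, 1), Rational(1, 2)), -22), Rational(1, 2))) = Mul(Mul(-42, Add(2, Mul(-1, Pow(Mul(-1, Mul(Mul(5, -3), -4), Add(-1, Mul(Mul(5, -3), -4))), Rational(1, 2))))), Pow(Add(Pow(Add(8, 1), Rational(1, 2)), -22), Rational(1, 2))) = Mul(Mul(-42, Add(2, Mul(-1, Pow(Mul(-1, Mul(-15, -4), Add(-1, Mul(-15, -4))), Rational(1, 2))))), Pow(Add(Pow(9, Rational(1, 2)), -22), Rational(1, 2))) = Mul(Mul(-42, Add(2, Mul(-1, Pow(Mul(-1, 60, Add(-1, 60)), Rational(1, 2))))), Pow(Add(3, -22), Rational(1, 2))) = Mul(Mul(-42, Add(2, Mul(-1, Pow(Mul(-1, 60, 59), Rational(1, 2))))), Pow(-19, Rational(1, 2))) = Mul(Mul(-42, Add(2, Mul(-1, Pow(-3540, Rational(1, 2))))), Mul(I, Pow(19, Rational(1, 2)))) = Mul(Mul(-42, Add(2, Mul(-1, Mul(2, I, Pow(885, Rational(1, 2)))))), Mul(I, Pow(19, Rational(1, 2)))) = Mul(Mul(-42, Add(2, Mul(-2, I, Pow(885, Rational(1, 2))))), Mul(I, Pow(19, Rational(1, 2)))) = Mul(Add(-84, Mul(84, I, Pow(885, Rational(1, 2)))), Mul(I, Pow(19, Rational(1, 2)))) = Mul(I, Pow(19, Rational(1, 2)), Add(-84, Mul(84, I, Pow(885, Rational(1, 2)))))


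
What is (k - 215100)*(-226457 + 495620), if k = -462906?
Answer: -182494128978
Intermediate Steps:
(k - 215100)*(-226457 + 495620) = (-462906 - 215100)*(-226457 + 495620) = -678006*269163 = -182494128978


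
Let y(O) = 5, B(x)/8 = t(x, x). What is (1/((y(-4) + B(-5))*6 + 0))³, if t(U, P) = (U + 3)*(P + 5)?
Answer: 1/27000 ≈ 3.7037e-5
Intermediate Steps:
t(U, P) = (3 + U)*(5 + P)
B(x) = 120 + 8*x² + 64*x (B(x) = 8*(15 + 3*x + 5*x + x*x) = 8*(15 + 3*x + 5*x + x²) = 8*(15 + x² + 8*x) = 120 + 8*x² + 64*x)
(1/((y(-4) + B(-5))*6 + 0))³ = (1/((5 + (120 + 8*(-5)² + 64*(-5)))*6 + 0))³ = (1/((5 + (120 + 8*25 - 320))*6 + 0))³ = (1/((5 + (120 + 200 - 320))*6 + 0))³ = (1/((5 + 0)*6 + 0))³ = (1/(5*6 + 0))³ = (1/(30 + 0))³ = (1/30)³ = 1/27000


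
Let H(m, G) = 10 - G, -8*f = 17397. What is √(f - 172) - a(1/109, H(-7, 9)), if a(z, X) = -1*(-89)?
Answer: -89 + I*√37546/4 ≈ -89.0 + 48.442*I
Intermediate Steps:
f = -17397/8 (f = -⅛*17397 = -17397/8 ≈ -2174.6)
a(z, X) = 89
√(f - 172) - a(1/109, H(-7, 9)) = √(-17397/8 - 172) - 1*89 = √(-18773/8) - 89 = I*√37546/4 - 89 = -89 + I*√37546/4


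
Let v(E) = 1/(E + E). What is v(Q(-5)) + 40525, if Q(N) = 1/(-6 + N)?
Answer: 81039/2 ≈ 40520.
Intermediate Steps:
v(E) = 1/(2*E)
v(Q(-5)) + 40525 = 1/(2*(1/(-6 - 5))) + 40525 = 1/(2*(1/(-11))) + 40525 = 1/(2*(-1/11)) + 40525 = (½)*(-11) + 40525 = -11/2 + 40525 = 81039/2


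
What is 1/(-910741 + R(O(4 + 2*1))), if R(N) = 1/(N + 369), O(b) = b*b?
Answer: -405/368850104 ≈ -1.0980e-6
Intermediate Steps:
O(b) = b**2
R(N) = 1/(369 + N)
1/(-910741 + R(O(4 + 2*1))) = 1/(-910741 + 1/(369 + (4 + 2*1)**2)) = 1/(-910741 + 1/(369 + (4 + 2)**2)) = 1/(-910741 + 1/(369 + 6**2)) = 1/(-910741 + 1/(369 + 36)) = 1/(-910741 + 1/405) = 1/(-368850104/405) = -405/368850104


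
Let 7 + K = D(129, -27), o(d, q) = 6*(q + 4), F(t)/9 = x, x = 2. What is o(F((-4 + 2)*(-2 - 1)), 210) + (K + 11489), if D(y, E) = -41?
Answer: 12725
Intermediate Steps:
F(t) = 18 (F(t) = 9*2 = 18)
o(d, q) = 24 + 6*q (o(d, q) = 6*(4 + q) = 24 + 6*q)
K = -48 (K = -7 - 41 = -48)
o(F((-4 + 2)*(-2 - 1)), 210) + (K + 11489) = (24 + 6*210) + (-48 + 11489) = (24 + 1260) + 11441 = 1284 + 11441 = 12725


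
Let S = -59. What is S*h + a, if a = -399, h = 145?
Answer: -8954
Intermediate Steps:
S*h + a = -59*145 - 399 = -8555 - 399 = -8954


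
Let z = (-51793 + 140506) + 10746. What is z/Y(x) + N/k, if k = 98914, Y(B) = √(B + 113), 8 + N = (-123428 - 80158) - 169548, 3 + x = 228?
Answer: -186571/49457 + 99459*√2/26 ≈ 5406.1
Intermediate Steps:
x = 225 (x = -3 + 228 = 225)
N = -373142 (N = -8 + ((-123428 - 80158) - 169548) = -8 + (-203586 - 169548) = -8 - 373134 = -373142)
z = 99459 (z = 88713 + 10746 = 99459)
Y(B) = √(113 + B)
z/Y(x) + N/k = 99459/(√(113 + 225)) - 373142/98914 = 99459/(√338) - 373142*1/98914 = 99459/((13*√2)) - 186571/49457 = 99459*(√2/26) - 186571/49457 = 99459*√2/26 - 186571/49457 = -186571/49457 + 99459*√2/26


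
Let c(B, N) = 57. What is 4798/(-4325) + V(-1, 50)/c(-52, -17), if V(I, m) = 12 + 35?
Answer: -70211/246525 ≈ -0.28480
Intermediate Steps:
V(I, m) = 47
4798/(-4325) + V(-1, 50)/c(-52, -17) = 4798/(-4325) + 47/57 = 4798*(-1/4325) + 47*(1/57) = -4798/4325 + 47/57 = -70211/246525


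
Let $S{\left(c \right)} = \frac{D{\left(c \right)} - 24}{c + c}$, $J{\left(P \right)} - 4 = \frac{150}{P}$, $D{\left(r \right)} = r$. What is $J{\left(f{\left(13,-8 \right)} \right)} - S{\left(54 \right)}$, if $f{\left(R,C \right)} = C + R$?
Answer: $\frac{607}{18} \approx 33.722$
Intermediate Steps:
$J{\left(P \right)} = 4 + \frac{150}{P}$
$S{\left(c \right)} = \frac{-24 + c}{2 c}$ ($S{\left(c \right)} = \frac{c - 24}{c + c} = \frac{-24 + c}{2 c}$)
$J{\left(f{\left(13,-8 \right)} \right)} - S{\left(54 \right)} = \left(4 + \frac{150}{-8 + 13}\right) - \frac{-24 + 54}{2 \cdot 54} = \left(4 + \frac{150}{5}\right) - \frac{1}{2} \cdot \frac{1}{54} \cdot 30 = \left(4 + 150 \cdot \frac{1}{5}\right) - \frac{5}{18} = \left(4 + 30\right) - \frac{5}{18} = 34 - \frac{5}{18} = \frac{607}{18}$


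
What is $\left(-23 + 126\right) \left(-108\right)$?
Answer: $-11124$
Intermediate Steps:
$\left(-23 + 126\right) \left(-108\right) = 103 \left(-108\right) = -11124$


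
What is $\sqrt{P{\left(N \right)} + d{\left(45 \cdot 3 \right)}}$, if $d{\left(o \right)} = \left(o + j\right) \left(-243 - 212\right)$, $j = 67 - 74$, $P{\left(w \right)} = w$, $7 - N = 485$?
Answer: $i \sqrt{58718} \approx 242.32 i$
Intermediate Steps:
$N = -478$ ($N = 7 - 485 = -478$)
$j = -7$
$d{\left(o \right)} = 3185 - 455 o$ ($d{\left(o \right)} = \left(o - 7\right) \left(-243 - 212\right) = \left(-7 + o\right) \left(-455\right) = 3185 - 455 o$)
$\sqrt{P{\left(N \right)} + d{\left(45 \cdot 3 \right)}} = \sqrt{-478 + \left(3185 - 455 \cdot 45 \cdot 3\right)} = \sqrt{-478 + \left(3185 - 61425\right)} = \sqrt{-478 - 58240} = \sqrt{-58718} = i \sqrt{58718}$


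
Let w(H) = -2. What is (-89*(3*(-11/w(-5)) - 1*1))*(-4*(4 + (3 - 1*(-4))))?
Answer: 60698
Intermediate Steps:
(-89*(3*(-11/w(-5)) - 1*1))*(-4*(4 + (3 - 1*(-4)))) = (-89*(3*(-11/(-2)) - 1*1))*(-4*(4 + (3 - 1*(-4)))) = (-89*(3*(-11*(-1/2)) - 1))*(-4*(4 + (3 + 4))) = (-89*(3*(11/2) - 1))*(-4*(4 + 7)) = (-89*(33/2 - 1))*(-4*11) = -89*31/2*(-44) = -2759/2*(-44) = 60698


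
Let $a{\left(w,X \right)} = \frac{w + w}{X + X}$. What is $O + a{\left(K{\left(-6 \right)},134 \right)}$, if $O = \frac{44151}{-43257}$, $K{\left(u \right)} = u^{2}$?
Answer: $- \frac{726497}{966073} \approx -0.75201$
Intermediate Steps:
$O = - \frac{14717}{14419}$ ($O = 44151 \left(- \frac{1}{43257}\right) = - \frac{14717}{14419} \approx -1.0207$)
$a{\left(w,X \right)} = \frac{w}{X}$ ($a{\left(w,X \right)} = \frac{2 w}{2 X} = 2 w \frac{1}{2 X} = \frac{w}{X}$)
$O + a{\left(K{\left(-6 \right)},134 \right)} = - \frac{14717}{14419} + \frac{\left(-6\right)^{2}}{134} = - \frac{14717}{14419} + 36 \cdot \frac{1}{134} = - \frac{14717}{14419} + \frac{18}{67} = - \frac{726497}{966073}$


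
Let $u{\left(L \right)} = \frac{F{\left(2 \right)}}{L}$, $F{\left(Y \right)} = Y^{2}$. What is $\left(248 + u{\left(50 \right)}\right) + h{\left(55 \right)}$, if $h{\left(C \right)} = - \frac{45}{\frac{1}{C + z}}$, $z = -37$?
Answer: $- \frac{14048}{25} \approx -561.92$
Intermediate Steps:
$h{\left(C \right)} = 1665 - 45 C$ ($h{\left(C \right)} = - \frac{45}{\frac{1}{C - 37}} = - \frac{45}{\frac{1}{-37 + C}} = - 45 \left(-37 + C\right) = 1665 - 45 C$)
$u{\left(L \right)} = \frac{4}{L}$ ($u{\left(L \right)} = \frac{2^{2}}{L} = \frac{4}{L}$)
$\left(248 + u{\left(50 \right)}\right) + h{\left(55 \right)} = \left(248 + \frac{4}{50}\right) + \left(1665 - 2475\right) = \left(248 + 4 \cdot \frac{1}{50}\right) + \left(1665 - 2475\right) = \left(248 + \frac{2}{25}\right) - 810 = \frac{6202}{25} - 810 = - \frac{14048}{25}$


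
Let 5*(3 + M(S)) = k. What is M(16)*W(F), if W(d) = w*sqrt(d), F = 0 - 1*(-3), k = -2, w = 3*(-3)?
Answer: 153*sqrt(3)/5 ≈ 53.001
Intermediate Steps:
w = -9
M(S) = -17/5 (M(S) = -3 + (1/5)*(-2) = -3 - 2/5 = -17/5)
F = 3 (F = 0 + 3 = 3)
W(d) = -9*sqrt(d)
M(16)*W(F) = -(-153)*sqrt(3)/5 = 153*sqrt(3)/5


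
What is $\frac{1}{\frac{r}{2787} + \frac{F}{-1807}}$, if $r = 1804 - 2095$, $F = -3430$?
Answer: $\frac{1678703}{3011191} \approx 0.55749$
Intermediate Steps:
$r = -291$ ($r = 1804 - 2095 = -291$)
$\frac{1}{\frac{r}{2787} + \frac{F}{-1807}} = \frac{1}{- \frac{291}{2787} - \frac{3430}{-1807}} = \frac{1}{\left(-291\right) \frac{1}{2787} - - \frac{3430}{1807}} = \frac{1}{- \frac{97}{929} + \frac{3430}{1807}} = \frac{1}{\frac{3011191}{1678703}} = \frac{1678703}{3011191}$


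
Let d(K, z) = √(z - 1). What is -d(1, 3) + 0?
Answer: -√2 ≈ -1.4142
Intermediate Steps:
d(K, z) = √(-1 + z)
-d(1, 3) + 0 = -√(-1 + 3) + 0 = -√2 + 0 = -√2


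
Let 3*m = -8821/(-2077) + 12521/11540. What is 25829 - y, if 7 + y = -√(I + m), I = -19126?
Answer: 25836 + I*√24720139683408718605/35952870 ≈ 25836.0 + 138.29*I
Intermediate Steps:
m = 127800457/71905740 (m = (-8821/(-2077) + 12521/11540)/3 = (-8821*(-1/2077) + 12521*(1/11540))/3 = (8821/2077 + 12521/11540)/3 = (⅓)*(127800457/23968580) = 127800457/71905740 ≈ 1.7773)
y = -7 - I*√24720139683408718605/35952870 (y = -7 - √(-19126 + 127800457/71905740) = -7 - √(-1375141382783/71905740) = -7 - I*√24720139683408718605/35952870 ≈ -7.0 - 138.29*I)
25829 - y = 25829 - (-7 - I*√24720139683408718605/35952870) = 25829 + (7 + I*√24720139683408718605/35952870) = 25836 + I*√24720139683408718605/35952870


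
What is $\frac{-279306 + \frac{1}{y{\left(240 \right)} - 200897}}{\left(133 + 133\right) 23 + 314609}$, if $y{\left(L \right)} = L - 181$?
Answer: $- \frac{56095258429}{64414169226} \approx -0.87085$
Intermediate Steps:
$y{\left(L \right)} = -181 + L$ ($y{\left(L \right)} = L - 181 = -181 + L$)
$\frac{-279306 + \frac{1}{y{\left(240 \right)} - 200897}}{\left(133 + 133\right) 23 + 314609} = \frac{-279306 + \frac{1}{\left(-181 + 240\right) - 200897}}{\left(133 + 133\right) 23 + 314609} = \frac{-279306 + \frac{1}{59 - 200897}}{266 \cdot 23 + 314609} = \frac{-279306 + \frac{1}{-200838}}{6118 + 314609} = \frac{-279306 - \frac{1}{200838}}{320727} = \left(- \frac{56095258429}{200838}\right) \frac{1}{320727} = - \frac{56095258429}{64414169226}$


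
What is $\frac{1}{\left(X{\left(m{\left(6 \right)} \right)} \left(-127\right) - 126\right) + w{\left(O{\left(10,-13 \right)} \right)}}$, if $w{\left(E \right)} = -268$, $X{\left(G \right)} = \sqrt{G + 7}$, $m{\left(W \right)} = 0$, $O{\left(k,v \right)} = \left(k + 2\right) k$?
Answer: $- \frac{394}{42333} + \frac{127 \sqrt{7}}{42333} \approx -0.0013698$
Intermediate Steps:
$O{\left(k,v \right)} = k \left(2 + k\right)$ ($O{\left(k,v \right)} = \left(2 + k\right) k = k \left(2 + k\right)$)
$X{\left(G \right)} = \sqrt{7 + G}$
$\frac{1}{\left(X{\left(m{\left(6 \right)} \right)} \left(-127\right) - 126\right) + w{\left(O{\left(10,-13 \right)} \right)}} = \frac{1}{\left(\sqrt{7 + 0} \left(-127\right) - 126\right) - 268} = \frac{1}{\left(\sqrt{7} \left(-127\right) - 126\right) - 268} = \frac{1}{\left(- 127 \sqrt{7} - 126\right) - 268} = \frac{1}{\left(-126 - 127 \sqrt{7}\right) - 268} = \frac{1}{-394 - 127 \sqrt{7}}$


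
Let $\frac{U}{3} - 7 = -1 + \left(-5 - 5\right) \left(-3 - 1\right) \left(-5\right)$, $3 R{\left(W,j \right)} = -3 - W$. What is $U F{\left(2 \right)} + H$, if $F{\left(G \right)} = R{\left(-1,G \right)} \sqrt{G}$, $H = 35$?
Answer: $35 + 388 \sqrt{2} \approx 583.71$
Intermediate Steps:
$R{\left(W,j \right)} = -1 - \frac{W}{3}$ ($R{\left(W,j \right)} = \frac{-3 - W}{3} = -1 - \frac{W}{3}$)
$F{\left(G \right)} = - \frac{2 \sqrt{G}}{3}$ ($F{\left(G \right)} = \left(-1 - - \frac{1}{3}\right) \sqrt{G} = \left(-1 + \frac{1}{3}\right) \sqrt{G} = - \frac{2 \sqrt{G}}{3}$)
$U = -582$ ($U = 21 + 3 \left(-1 + \left(-5 - 5\right) \left(-3 - 1\right) \left(-5\right)\right) = 21 + 3 \left(-1 + \left(-10\right) \left(-4\right) \left(-5\right)\right) = 21 + 3 \left(-1 + 40 \left(-5\right)\right) = 21 + 3 \left(-1 - 200\right) = 21 + 3 \left(-201\right) = 21 - 603 = -582$)
$U F{\left(2 \right)} + H = - 582 \left(- \frac{2 \sqrt{2}}{3}\right) + 35 = 388 \sqrt{2} + 35 = 35 + 388 \sqrt{2}$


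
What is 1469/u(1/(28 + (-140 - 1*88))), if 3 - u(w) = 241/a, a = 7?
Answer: -10283/220 ≈ -46.741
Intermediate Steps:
u(w) = -220/7 (u(w) = 3 - 241/7 = -220/7)
1469/u(1/(28 + (-140 - 1*88))) = 1469/(-220/7) = 1469*(-7/220) = -10283/220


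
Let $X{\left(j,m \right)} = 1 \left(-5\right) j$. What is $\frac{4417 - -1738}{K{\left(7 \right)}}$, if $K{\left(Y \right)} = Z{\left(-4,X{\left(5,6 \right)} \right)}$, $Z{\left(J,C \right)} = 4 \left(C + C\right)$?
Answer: $- \frac{1231}{40} \approx -30.775$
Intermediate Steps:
$X{\left(j,m \right)} = - 5 j$
$Z{\left(J,C \right)} = 8 C$ ($Z{\left(J,C \right)} = 4 \cdot 2 C = 8 C$)
$K{\left(Y \right)} = -200$ ($K{\left(Y \right)} = 8 \left(\left(-5\right) 5\right) = 8 \left(-25\right) = -200$)
$\frac{4417 - -1738}{K{\left(7 \right)}} = \frac{4417 - -1738}{-200} = \left(4417 + 1738\right) \left(- \frac{1}{200}\right) = 6155 \left(- \frac{1}{200}\right) = - \frac{1231}{40}$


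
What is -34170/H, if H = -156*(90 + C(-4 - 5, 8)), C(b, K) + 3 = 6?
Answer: 5695/2418 ≈ 2.3553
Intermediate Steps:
C(b, K) = 3 (C(b, K) = -3 + 6 = 3)
H = -14508 (H = -156*(90 + 3) = -156*93 = -14508)
-34170/H = -34170/(-14508) = -34170*(-1/14508) = 5695/2418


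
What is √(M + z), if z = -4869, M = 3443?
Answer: I*√1426 ≈ 37.762*I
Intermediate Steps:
√(M + z) = √(3443 - 4869) = √(-1426) = I*√1426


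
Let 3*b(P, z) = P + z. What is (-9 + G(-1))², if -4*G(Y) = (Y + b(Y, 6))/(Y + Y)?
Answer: 11449/144 ≈ 79.507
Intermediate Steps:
b(P, z) = P/3 + z/3 (b(P, z) = (P + z)/3 = P/3 + z/3)
G(Y) = -(2 + 4*Y/3)/(8*Y) (G(Y) = -(Y + (Y/3 + (⅓)*6))/(4*(Y + Y)) = -(Y + (Y/3 + 2))/(4*(2*Y)) = -(Y + (2 + Y/3))*1/(2*Y)/4 = -(2 + 4*Y/3)*1/(2*Y)/4 = -(2 + 4*Y/3)/(8*Y))
(-9 + G(-1))² = (-9 + (1/12)*(-3 - 2*(-1))/(-1))² = (-9 + (1/12)*(-1)*(-3 + 2))² = (-9 + (1/12)*(-1)*(-1))² = (-9 + 1/12)² = (-107/12)² = 11449/144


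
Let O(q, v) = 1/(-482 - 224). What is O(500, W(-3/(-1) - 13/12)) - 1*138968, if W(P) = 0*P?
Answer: -98111409/706 ≈ -1.3897e+5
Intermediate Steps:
W(P) = 0
O(q, v) = -1/706 (O(q, v) = 1/(-706) = -1/706)
O(500, W(-3/(-1) - 13/12)) - 1*138968 = -1/706 - 1*138968 = -1/706 - 138968 = -98111409/706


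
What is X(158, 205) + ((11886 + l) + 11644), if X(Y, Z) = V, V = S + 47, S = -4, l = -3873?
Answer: 19700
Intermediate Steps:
V = 43 (V = -4 + 47 = 43)
X(Y, Z) = 43
X(158, 205) + ((11886 + l) + 11644) = 43 + ((11886 - 3873) + 11644) = 43 + (8013 + 11644) = 43 + 19657 = 19700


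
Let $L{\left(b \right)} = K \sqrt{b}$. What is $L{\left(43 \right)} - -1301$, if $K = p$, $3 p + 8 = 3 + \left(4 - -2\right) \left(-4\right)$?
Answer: $1301 - \frac{29 \sqrt{43}}{3} \approx 1237.6$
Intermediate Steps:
$p = - \frac{29}{3}$ ($p = - \frac{8}{3} + \frac{3 + \left(4 - -2\right) \left(-4\right)}{3} = - \frac{8}{3} + \frac{3 + \left(4 + 2\right) \left(-4\right)}{3} = - \frac{8}{3} + \frac{3 + 6 \left(-4\right)}{3} = - \frac{8}{3} + \frac{3 - 24}{3} = - \frac{8}{3} + \frac{1}{3} \left(-21\right) = - \frac{8}{3} - 7 = - \frac{29}{3} \approx -9.6667$)
$K = - \frac{29}{3} \approx -9.6667$
$L{\left(b \right)} = - \frac{29 \sqrt{b}}{3}$
$L{\left(43 \right)} - -1301 = - \frac{29 \sqrt{43}}{3} - -1301 = - \frac{29 \sqrt{43}}{3} + 1301 = 1301 - \frac{29 \sqrt{43}}{3}$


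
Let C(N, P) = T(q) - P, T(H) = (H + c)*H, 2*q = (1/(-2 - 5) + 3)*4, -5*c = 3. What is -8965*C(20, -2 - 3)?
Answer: -15034305/49 ≈ -3.0682e+5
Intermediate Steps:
c = -3/5 (c = -1/5*3 = -3/5 ≈ -0.60000)
q = 40/7 (q = ((1/(-2 - 5) + 3)*4)/2 = ((1/(-7) + 3)*4)/2 = ((-1/7 + 3)*4)/2 = ((20/7)*4)/2 = (1/2)*(80/7) = 40/7 ≈ 5.7143)
T(H) = H*(-3/5 + H) (T(H) = (H - 3/5)*H = (-3/5 + H)*H = H*(-3/5 + H))
C(N, P) = 1432/49 - P (C(N, P) = (1/5)*(40/7)*(-3 + 5*(40/7)) - P = (1/5)*(40/7)*(-3 + 200/7) - P = (1/5)*(40/7)*(179/7) - P = 1432/49 - P)
-8965*C(20, -2 - 3) = -8965*(1432/49 - (-2 - 3)) = -8965*(1432/49 - 1*(-5)) = -8965*(1432/49 + 5) = -8965*1677/49 = -15034305/49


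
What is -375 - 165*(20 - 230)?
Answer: 34275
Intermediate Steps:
-375 - 165*(20 - 230) = -375 - 165*(-210) = -375 + 34650 = 34275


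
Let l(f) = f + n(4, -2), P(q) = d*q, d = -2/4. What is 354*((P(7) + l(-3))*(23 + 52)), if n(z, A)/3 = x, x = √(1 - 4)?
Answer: -172575 + 79650*I*√3 ≈ -1.7258e+5 + 1.3796e+5*I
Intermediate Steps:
x = I*√3 (x = √(-3) = I*√3 ≈ 1.732*I)
n(z, A) = 3*I*√3 (n(z, A) = 3*(I*√3) = 3*I*√3)
d = -½ (d = -2*¼ = -½ ≈ -0.50000)
P(q) = -q/2
l(f) = f + 3*I*√3
354*((P(7) + l(-3))*(23 + 52)) = 354*((-½*7 + (-3 + 3*I*√3))*(23 + 52)) = 354*((-7/2 + (-3 + 3*I*√3))*75) = 354*((-13/2 + 3*I*√3)*75) = 354*(-975/2 + 225*I*√3) = -172575 + 79650*I*√3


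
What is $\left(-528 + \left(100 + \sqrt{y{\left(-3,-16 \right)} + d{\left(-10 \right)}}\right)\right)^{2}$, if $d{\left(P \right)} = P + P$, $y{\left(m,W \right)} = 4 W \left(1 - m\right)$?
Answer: $182908 - 1712 i \sqrt{69} \approx 1.8291 \cdot 10^{5} - 14221.0 i$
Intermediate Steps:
$y{\left(m,W \right)} = 4 W \left(1 - m\right)$
$d{\left(P \right)} = 2 P$
$\left(-528 + \left(100 + \sqrt{y{\left(-3,-16 \right)} + d{\left(-10 \right)}}\right)\right)^{2} = \left(-528 + \left(100 + \sqrt{4 \left(-16\right) \left(1 - -3\right) + 2 \left(-10\right)}\right)\right)^{2} = \left(-528 + \left(100 + \sqrt{4 \left(-16\right) \left(1 + 3\right) - 20}\right)\right)^{2} = \left(-528 + \left(100 + \sqrt{4 \left(-16\right) 4 - 20}\right)\right)^{2} = \left(-528 + \left(100 + \sqrt{-256 - 20}\right)\right)^{2} = \left(-528 + \left(100 + \sqrt{-276}\right)\right)^{2} = \left(-528 + \left(100 + 2 i \sqrt{69}\right)\right)^{2} = \left(-428 + 2 i \sqrt{69}\right)^{2}$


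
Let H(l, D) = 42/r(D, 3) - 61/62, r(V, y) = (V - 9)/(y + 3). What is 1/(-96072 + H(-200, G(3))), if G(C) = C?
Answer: -62/5959129 ≈ -1.0404e-5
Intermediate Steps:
r(V, y) = (-9 + V)/(3 + y)
H(l, D) = -61/62 + 42/(-3/2 + D/6) (H(l, D) = 42/(((-9 + D)/(3 + 3))) - 61/62 = 42/(((-9 + D)/6)) - 61*1/62 = 42/(((-9 + D)/6)) - 61/62 = 42/(-3/2 + D/6) - 61/62 = -61/62 + 42/(-3/2 + D/6))
1/(-96072 + H(-200, G(3))) = 1/(-96072 + (16173 - 61*3)/(62*(-9 + 3))) = 1/(-96072 + (1/62)*(16173 - 183)/(-6)) = 1/(-96072 + (1/62)*(-⅙)*15990) = 1/(-96072 - 2665/62) = 1/(-5959129/62) = -62/5959129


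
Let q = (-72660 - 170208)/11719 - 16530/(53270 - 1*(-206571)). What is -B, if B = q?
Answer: 63300779058/3045076679 ≈ 20.788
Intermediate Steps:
q = -63300779058/3045076679 (q = -242868*1/11719 - 16530/(53270 + 206571) = -242868/11719 - 16530/259841 = -63300779058/3045076679 ≈ -20.788)
B = -63300779058/3045076679 ≈ -20.788
-B = -1*(-63300779058/3045076679) = 63300779058/3045076679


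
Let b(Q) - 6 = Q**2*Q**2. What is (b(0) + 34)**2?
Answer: 1600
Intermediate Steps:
b(Q) = 6 + Q**4 (b(Q) = 6 + Q**2*Q**2 = 6 + Q**4)
(b(0) + 34)**2 = ((6 + 0**4) + 34)**2 = ((6 + 0) + 34)**2 = (6 + 34)**2 = 40**2 = 1600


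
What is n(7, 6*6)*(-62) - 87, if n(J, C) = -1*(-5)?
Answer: -397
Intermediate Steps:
n(J, C) = 5
n(7, 6*6)*(-62) - 87 = 5*(-62) - 87 = -310 - 87 = -397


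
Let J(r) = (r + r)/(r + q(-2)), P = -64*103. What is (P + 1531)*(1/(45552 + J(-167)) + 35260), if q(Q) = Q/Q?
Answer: -674719668415443/3780983 ≈ -1.7845e+8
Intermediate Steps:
P = -6592
q(Q) = 1
J(r) = 2*r/(1 + r) (J(r) = (r + r)/(r + 1) = (2*r)/(1 + r) = 2*r/(1 + r))
(P + 1531)*(1/(45552 + J(-167)) + 35260) = (-6592 + 1531)*(1/(45552 + 2*(-167)/(1 - 167)) + 35260) = -5061*(1/(45552 + 2*(-167)/(-166)) + 35260) = -5061*(1/(45552 + 2*(-167)*(-1/166)) + 35260) = -5061*(1/(45552 + 167/83) + 35260) = -5061*(1/(3780983/83) + 35260) = -5061*(83/3780983 + 35260) = -5061*133317460663/3780983 = -674719668415443/3780983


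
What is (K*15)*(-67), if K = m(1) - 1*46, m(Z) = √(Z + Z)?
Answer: 46230 - 1005*√2 ≈ 44809.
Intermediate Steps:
m(Z) = √2*√Z (m(Z) = √(2*Z) = √2*√Z)
K = -46 + √2 (K = √2*√1 - 1*46 = √2*1 - 46 = √2 - 46 = -46 + √2 ≈ -44.586)
(K*15)*(-67) = ((-46 + √2)*15)*(-67) = (-690 + 15*√2)*(-67) = 46230 - 1005*√2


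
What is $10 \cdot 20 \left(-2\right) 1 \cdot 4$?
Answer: $-1600$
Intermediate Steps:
$10 \cdot 20 \left(-2\right) 1 \cdot 4 = 200 \left(\left(-2\right) 4\right) = 200 \left(-8\right) = -1600$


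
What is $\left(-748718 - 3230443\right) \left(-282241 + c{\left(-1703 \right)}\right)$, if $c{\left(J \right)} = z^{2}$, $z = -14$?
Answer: $1122302464245$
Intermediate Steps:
$c{\left(J \right)} = 196$ ($c{\left(J \right)} = \left(-14\right)^{2} = 196$)
$\left(-748718 - 3230443\right) \left(-282241 + c{\left(-1703 \right)}\right) = \left(-748718 - 3230443\right) \left(-282241 + 196\right) = \left(-3979161\right) \left(-282045\right) = 1122302464245$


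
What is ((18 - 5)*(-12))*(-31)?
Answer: 4836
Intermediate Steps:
((18 - 5)*(-12))*(-31) = (13*(-12))*(-31) = -156*(-31) = 4836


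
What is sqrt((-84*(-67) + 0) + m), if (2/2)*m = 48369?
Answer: sqrt(53997) ≈ 232.37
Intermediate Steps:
m = 48369
sqrt((-84*(-67) + 0) + m) = sqrt((-84*(-67) + 0) + 48369) = sqrt((5628 + 0) + 48369) = sqrt(5628 + 48369) = sqrt(53997)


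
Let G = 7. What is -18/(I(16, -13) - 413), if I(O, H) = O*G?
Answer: 18/301 ≈ 0.059801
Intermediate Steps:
I(O, H) = 7*O (I(O, H) = O*7 = 7*O)
-18/(I(16, -13) - 413) = -18/(7*16 - 413) = -18/(112 - 413) = -18/(-301) = -18*(-1/301) = 18/301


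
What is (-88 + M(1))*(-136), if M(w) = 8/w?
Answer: 10880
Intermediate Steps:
(-88 + M(1))*(-136) = (-88 + 8/1)*(-136) = (-88 + 8*1)*(-136) = (-88 + 8)*(-136) = -80*(-136) = 10880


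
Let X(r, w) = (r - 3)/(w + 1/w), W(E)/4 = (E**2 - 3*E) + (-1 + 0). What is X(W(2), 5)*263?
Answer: -19725/26 ≈ -758.65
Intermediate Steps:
W(E) = -4 - 12*E + 4*E**2 (W(E) = 4*((E**2 - 3*E) + (-1 + 0)) = 4*((E**2 - 3*E) - 1) = 4*(-1 + E**2 - 3*E) = -4 - 12*E + 4*E**2)
X(r, w) = (-3 + r)/(w + 1/w)
X(W(2), 5)*263 = (5*(-3 + (-4 - 12*2 + 4*2**2))/(1 + 5**2))*263 = (5*(-3 + (-4 - 24 + 4*4))/(1 + 25))*263 = (5*(-3 + (-4 - 24 + 16))/26)*263 = (5*(1/26)*(-3 - 12))*263 = (5*(1/26)*(-15))*263 = -75/26*263 = -19725/26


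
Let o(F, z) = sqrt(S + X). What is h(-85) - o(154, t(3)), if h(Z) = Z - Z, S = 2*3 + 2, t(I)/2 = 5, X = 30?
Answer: -sqrt(38) ≈ -6.1644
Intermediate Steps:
t(I) = 10 (t(I) = 2*5 = 10)
S = 8 (S = 6 + 2 = 8)
o(F, z) = sqrt(38) (o(F, z) = sqrt(8 + 30) = sqrt(38))
h(Z) = 0
h(-85) - o(154, t(3)) = 0 - sqrt(38) = -sqrt(38)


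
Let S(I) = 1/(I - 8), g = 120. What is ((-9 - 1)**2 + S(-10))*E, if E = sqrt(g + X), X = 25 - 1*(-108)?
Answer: 1799*sqrt(253)/18 ≈ 1589.7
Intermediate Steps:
X = 133 (X = 25 + 108 = 133)
E = sqrt(253) (E = sqrt(120 + 133) = sqrt(253) ≈ 15.906)
S(I) = 1/(-8 + I)
((-9 - 1)**2 + S(-10))*E = ((-9 - 1)**2 + 1/(-8 - 10))*sqrt(253) = ((-10)**2 + 1/(-18))*sqrt(253) = (100 - 1/18)*sqrt(253) = 1799*sqrt(253)/18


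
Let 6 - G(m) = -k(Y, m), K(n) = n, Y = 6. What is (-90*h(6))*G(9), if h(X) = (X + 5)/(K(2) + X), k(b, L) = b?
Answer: -1485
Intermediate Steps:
h(X) = (5 + X)/(2 + X) (h(X) = (X + 5)/(2 + X) = (5 + X)/(2 + X))
G(m) = 12 (G(m) = 6 - (-1)*6 = 6 - 1*(-6) = 6 + 6 = 12)
(-90*h(6))*G(9) = -90*(5 + 6)/(2 + 6)*12 = -90*11/8*12 = -495/4*12 = -1485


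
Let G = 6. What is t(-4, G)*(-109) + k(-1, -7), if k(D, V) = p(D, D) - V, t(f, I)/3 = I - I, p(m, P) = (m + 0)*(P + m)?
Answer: 9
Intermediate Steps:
p(m, P) = m*(P + m)
t(f, I) = 0 (t(f, I) = 3*(I - I) = 3*0 = 0)
k(D, V) = -V + 2*D² (k(D, V) = D*(D + D) - V = D*(2*D) - V = 2*D² - V = -V + 2*D²)
t(-4, G)*(-109) + k(-1, -7) = 0*(-109) + (-1*(-7) + 2*(-1)²) = 0 + (7 + 2*1) = 0 + (7 + 2) = 0 + 9 = 9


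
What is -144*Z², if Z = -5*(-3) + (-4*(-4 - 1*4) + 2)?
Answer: -345744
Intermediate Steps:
Z = 49 (Z = 15 + (-4*(-4 - 4) + 2) = 15 + (-4*(-8) + 2) = 15 + (32 + 2) = 15 + 34 = 49)
-144*Z² = -144*49² = -144*2401 = -345744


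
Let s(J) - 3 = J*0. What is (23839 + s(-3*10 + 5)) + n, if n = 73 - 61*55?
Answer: 20560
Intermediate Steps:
n = -3282 (n = 73 - 3355 = -3282)
s(J) = 3 (s(J) = 3 + J*0 = 3 + 0 = 3)
(23839 + s(-3*10 + 5)) + n = (23839 + 3) - 3282 = 23842 - 3282 = 20560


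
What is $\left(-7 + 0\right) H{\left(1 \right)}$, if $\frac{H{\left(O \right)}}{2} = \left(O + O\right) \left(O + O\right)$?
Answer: $-56$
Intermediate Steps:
$H{\left(O \right)} = 8 O^{2}$ ($H{\left(O \right)} = 2 \left(O + O\right) \left(O + O\right) = 2 \cdot 2 O 2 O = 2 \cdot 4 O^{2} = 8 O^{2}$)
$\left(-7 + 0\right) H{\left(1 \right)} = \left(-7 + 0\right) 8 \cdot 1^{2} = - 7 \cdot 8 \cdot 1 = \left(-7\right) 8 = -56$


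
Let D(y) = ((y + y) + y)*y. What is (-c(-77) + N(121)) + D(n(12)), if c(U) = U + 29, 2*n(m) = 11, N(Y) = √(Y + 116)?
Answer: 555/4 + √237 ≈ 154.14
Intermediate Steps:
N(Y) = √(116 + Y)
n(m) = 11/2 (n(m) = (½)*11 = 11/2)
c(U) = 29 + U
D(y) = 3*y² (D(y) = (2*y + y)*y = (3*y)*y = 3*y²)
(-c(-77) + N(121)) + D(n(12)) = (-(29 - 77) + √(116 + 121)) + 3*(11/2)² = (-1*(-48) + √237) + 3*(121/4) = (48 + √237) + 363/4 = 555/4 + √237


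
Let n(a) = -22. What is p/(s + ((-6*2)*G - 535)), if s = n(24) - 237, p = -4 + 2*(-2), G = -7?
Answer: 4/355 ≈ 0.011268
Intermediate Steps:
p = -8 (p = -4 - 4 = -8)
s = -259 (s = -22 - 237 = -259)
p/(s + ((-6*2)*G - 535)) = -8/(-259 + (-6*2*(-7) - 535)) = -8/(-259 + (-12*(-7) - 535)) = -8/(-259 + (84 - 535)) = -8/(-259 - 451) = -8/(-710) = -8*(-1/710) = 4/355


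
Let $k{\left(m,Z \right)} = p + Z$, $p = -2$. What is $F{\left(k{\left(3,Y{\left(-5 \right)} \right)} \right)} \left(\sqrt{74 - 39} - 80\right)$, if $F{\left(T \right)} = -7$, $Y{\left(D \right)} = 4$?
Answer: $560 - 7 \sqrt{35} \approx 518.59$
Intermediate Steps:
$k{\left(m,Z \right)} = -2 + Z$
$F{\left(k{\left(3,Y{\left(-5 \right)} \right)} \right)} \left(\sqrt{74 - 39} - 80\right) = - 7 \left(\sqrt{74 - 39} - 80\right) = - 7 \left(\sqrt{35} - 80\right) = - 7 \left(-80 + \sqrt{35}\right) = 560 - 7 \sqrt{35}$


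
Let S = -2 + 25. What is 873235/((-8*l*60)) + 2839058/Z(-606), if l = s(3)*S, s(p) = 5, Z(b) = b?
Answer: -1747168689/371680 ≈ -4700.7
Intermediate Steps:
S = 23
l = 115 (l = 5*23 = 115)
873235/((-8*l*60)) + 2839058/Z(-606) = 873235/((-8*115*60)) + 2839058/(-606) = 873235/((-920*60)) + 2839058*(-1/606) = 873235/(-55200) - 1419529/303 = 873235*(-1/55200) - 1419529/303 = -174647/11040 - 1419529/303 = -1747168689/371680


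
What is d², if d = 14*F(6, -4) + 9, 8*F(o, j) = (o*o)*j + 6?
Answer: 216225/4 ≈ 54056.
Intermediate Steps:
F(o, j) = ¾ + j*o²/8 (F(o, j) = ((o*o)*j + 6)/8 = (o²*j + 6)/8 = (j*o² + 6)/8 = (6 + j*o²)/8 = ¾ + j*o²/8)
d = -465/2 (d = 14*(¾ + (⅛)*(-4)*6²) + 9 = 14*(¾ + (⅛)*(-4)*36) + 9 = 14*(¾ - 18) + 9 = 14*(-69/4) + 9 = -483/2 + 9 = -465/2 ≈ -232.50)
d² = (-465/2)² = 216225/4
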